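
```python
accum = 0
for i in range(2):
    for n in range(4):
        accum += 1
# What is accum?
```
Trace:
  accum=0
  accum=1, i=0, n=0
  accum=2, i=0, n=1
  accum=3, i=0, n=2
  accum=4, i=0, n=3
  accum=5, i=1, n=0
  accum=6, i=1, n=1
  accum=7, i=1, n=2
  accum=8, i=1, n=3

Final answer: 8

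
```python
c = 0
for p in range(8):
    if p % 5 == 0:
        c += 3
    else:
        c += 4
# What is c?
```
Trace:
  c=0
  c=3, p=0
  c=7, p=1
  c=11, p=2
  c=15, p=3
  c=19, p=4
  c=22, p=5
  c=26, p=6
  c=30, p=7

Final answer: 30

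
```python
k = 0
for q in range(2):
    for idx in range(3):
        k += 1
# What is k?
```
Trace:
  k=0
  k=1, q=0, idx=0
  k=2, q=0, idx=1
  k=3, q=0, idx=2
  k=4, q=1, idx=0
  k=5, q=1, idx=1
  k=6, q=1, idx=2

Final answer: 6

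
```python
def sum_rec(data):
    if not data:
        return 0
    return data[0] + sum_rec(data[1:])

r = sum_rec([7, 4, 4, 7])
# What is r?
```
Call trace:
sum_rec(data=[7, 4, 4, 7])
  sum_rec(data=[4, 4, 7])
    sum_rec(data=[4, 7])
      sum_rec(data=[7])
        sum_rec(data=[])
        -> return 0
      -> return 7
    -> return 11
  -> return 15
-> return 22

Final answer: 22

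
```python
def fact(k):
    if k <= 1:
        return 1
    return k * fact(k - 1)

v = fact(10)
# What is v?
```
Call trace:
fact(k=10)
  fact(k=9)
    fact(k=8)
      fact(k=7)
        fact(k=6)
          fact(k=5)
            fact(k=4)
              fact(k=3)
                fact(k=2)
                  fact(k=1)
                  -> return 1
                -> return 2
              -> return 6
            -> return 24
          -> return 120
        -> return 720
      -> return 5040
    -> return 40320
  -> return 362880
-> return 3628800

Final answer: 3628800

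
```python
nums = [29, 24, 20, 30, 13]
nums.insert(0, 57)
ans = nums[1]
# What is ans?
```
Trace:
  nums=[29, 24, 20, 30, 13]
  nums=[57, 29, 24, 20, 30, 13]
  nums=[57, 29, 24, 20, 30, 13], ans=29

Final answer: 29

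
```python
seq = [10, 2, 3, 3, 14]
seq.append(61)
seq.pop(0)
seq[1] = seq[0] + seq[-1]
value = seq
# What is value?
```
Trace:
  seq=[10, 2, 3, 3, 14]
  seq=[10, 2, 3, 3, 14, 61]
  seq=[2, 3, 3, 14, 61]
  seq=[2, 63, 3, 14, 61]
  seq=[2, 63, 3, 14, 61], value=[2, 63, 3, 14, 61]

Final answer: [2, 63, 3, 14, 61]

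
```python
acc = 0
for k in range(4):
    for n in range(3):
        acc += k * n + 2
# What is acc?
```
Trace:
  acc=0
  acc=2, k=0, n=0
  acc=4, k=0, n=1
  acc=6, k=0, n=2
  acc=8, k=1, n=0
  acc=11, k=1, n=1
  acc=15, k=1, n=2
  acc=17, k=2, n=0
  acc=21, k=2, n=1
  acc=27, k=2, n=2
  acc=29, k=3, n=0
  acc=34, k=3, n=1
  acc=42, k=3, n=2

Final answer: 42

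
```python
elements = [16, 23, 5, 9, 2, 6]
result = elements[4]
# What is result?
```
Trace:
  elements=[16, 23, 5, 9, 2, 6]
  elements=[16, 23, 5, 9, 2, 6], result=2

Final answer: 2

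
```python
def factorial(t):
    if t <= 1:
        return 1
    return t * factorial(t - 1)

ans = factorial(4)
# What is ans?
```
Call trace:
factorial(t=4)
  factorial(t=3)
    factorial(t=2)
      factorial(t=1)
      -> return 1
    -> return 2
  -> return 6
-> return 24

Final answer: 24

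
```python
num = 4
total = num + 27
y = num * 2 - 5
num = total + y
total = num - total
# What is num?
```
Trace:
  num=4
  num=4, total=31
  num=4, total=31, y=3
  num=34, total=31, y=3
  num=34, total=3, y=3

Final answer: 34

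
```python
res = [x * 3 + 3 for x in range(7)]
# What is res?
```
Trace:
  x=0
  x=1
  x=2
  x=3
  x=4
  x=5
  x=6
  res=[3, 6, 9, 12, 15, 18, 21]

Final answer: [3, 6, 9, 12, 15, 18, 21]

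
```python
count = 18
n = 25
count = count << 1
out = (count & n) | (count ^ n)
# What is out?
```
Trace:
  count=18
  count=18, n=25
  count=36, n=25
  count=36, n=25, out=61

Final answer: 61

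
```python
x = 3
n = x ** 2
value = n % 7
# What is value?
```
Trace:
  x=3
  x=3, n=9
  x=3, n=9, value=2

Final answer: 2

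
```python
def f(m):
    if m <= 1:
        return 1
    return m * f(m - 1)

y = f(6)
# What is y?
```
Call trace:
f(m=6)
  f(m=5)
    f(m=4)
      f(m=3)
        f(m=2)
          f(m=1)
          -> return 1
        -> return 2
      -> return 6
    -> return 24
  -> return 120
-> return 720

Final answer: 720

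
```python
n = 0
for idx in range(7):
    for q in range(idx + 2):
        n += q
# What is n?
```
Trace:
  n=0
  n=0, idx=0, q=0
  n=1, idx=0, q=1
  n=1, idx=1, q=0
  n=2, idx=1, q=1
  n=4, idx=1, q=2
  n=4, idx=2, q=0
  n=5, idx=2, q=1
  n=7, idx=2, q=2
  n=10, idx=2, q=3
  n=10, idx=3, q=0
  n=11, idx=3, q=1
  n=13, idx=3, q=2
  n=16, idx=3, q=3
  n=20, idx=3, q=4
  n=20, idx=4, q=0
  n=21, idx=4, q=1
  n=23, idx=4, q=2
  n=26, idx=4, q=3
  n=30, idx=4, q=4
  n=35, idx=4, q=5
  n=35, idx=5, q=0
  n=36, idx=5, q=1
  n=38, idx=5, q=2
  n=41, idx=5, q=3
  n=45, idx=5, q=4
  n=50, idx=5, q=5
  n=56, idx=5, q=6
  n=56, idx=6, q=0
  n=57, idx=6, q=1
  n=59, idx=6, q=2
  n=62, idx=6, q=3
  n=66, idx=6, q=4
  n=71, idx=6, q=5
  n=77, idx=6, q=6
  n=84, idx=6, q=7

Final answer: 84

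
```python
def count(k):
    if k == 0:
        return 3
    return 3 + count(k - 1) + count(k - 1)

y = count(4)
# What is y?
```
Call trace (a repeated sub-call is expanded the first time; later identical calls just restate its return value):
count(k=4)
  count(k=3)
    count(k=2)
      count(k=1)
        count(k=0)
        -> return 3
        count(k=0)
        -> return 3
      -> return 9
      count(k=1) -> return 9  (same call as traced above)
    -> return 21
    count(k=2) -> return 21  (same call as traced above)
  -> return 45
  count(k=3) -> return 45  (same call as traced above)
-> return 93

Final answer: 93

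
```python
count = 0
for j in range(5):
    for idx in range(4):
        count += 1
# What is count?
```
Trace:
  count=0
  count=1, j=0, idx=0
  count=2, j=0, idx=1
  count=3, j=0, idx=2
  count=4, j=0, idx=3
  count=5, j=1, idx=0
  count=6, j=1, idx=1
  count=7, j=1, idx=2
  count=8, j=1, idx=3
  count=9, j=2, idx=0
  count=10, j=2, idx=1
  count=11, j=2, idx=2
  count=12, j=2, idx=3
  count=13, j=3, idx=0
  count=14, j=3, idx=1
  count=15, j=3, idx=2
  count=16, j=3, idx=3
  count=17, j=4, idx=0
  count=18, j=4, idx=1
  count=19, j=4, idx=2
  count=20, j=4, idx=3

Final answer: 20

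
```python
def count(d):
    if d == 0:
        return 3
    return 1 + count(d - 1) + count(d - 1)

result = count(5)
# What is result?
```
Call trace (a repeated sub-call is expanded the first time; later identical calls just restate its return value):
count(d=5)
  count(d=4)
    count(d=3)
      count(d=2)
        count(d=1)
          count(d=0)
          -> return 3
          count(d=0)
          -> return 3
        -> return 7
        count(d=1) -> return 7  (same call as traced above)
      -> return 15
      count(d=2) -> return 15  (same call as traced above)
    -> return 31
    count(d=3) -> return 31  (same call as traced above)
  -> return 63
  count(d=4) -> return 63  (same call as traced above)
-> return 127

Final answer: 127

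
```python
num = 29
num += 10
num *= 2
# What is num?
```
Trace:
  num=29
  num=39
  num=78

Final answer: 78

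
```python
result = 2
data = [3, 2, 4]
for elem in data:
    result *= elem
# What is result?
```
Trace:
  result=2
  result=6, elem=3
  result=12, elem=2
  result=48, elem=4

Final answer: 48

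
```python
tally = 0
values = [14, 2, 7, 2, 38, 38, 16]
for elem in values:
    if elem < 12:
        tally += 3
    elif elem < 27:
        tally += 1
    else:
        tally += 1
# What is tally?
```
Trace:
  tally=0
  tally=1, elem=14
  tally=4, elem=2
  tally=7, elem=7
  tally=10, elem=2
  tally=11, elem=38
  tally=12, elem=38
  tally=13, elem=16

Final answer: 13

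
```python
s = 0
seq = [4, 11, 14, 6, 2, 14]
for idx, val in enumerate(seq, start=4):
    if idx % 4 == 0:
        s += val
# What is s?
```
Trace:
  s=0
  s=4, idx=4, val=4
  s=4, idx=5, val=11
  s=4, idx=6, val=14
  s=4, idx=7, val=6
  s=6, idx=8, val=2
  s=6, idx=9, val=14

Final answer: 6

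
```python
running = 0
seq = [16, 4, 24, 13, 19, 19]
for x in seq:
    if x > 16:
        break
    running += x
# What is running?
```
Trace:
  running=0
  running=16, x=16
  running=20, x=4
  running=20, x=24

Final answer: 20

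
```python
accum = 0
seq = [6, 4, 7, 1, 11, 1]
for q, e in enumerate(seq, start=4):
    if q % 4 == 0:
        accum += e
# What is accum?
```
Trace:
  accum=0
  accum=6, q=4, e=6
  accum=6, q=5, e=4
  accum=6, q=6, e=7
  accum=6, q=7, e=1
  accum=17, q=8, e=11
  accum=17, q=9, e=1

Final answer: 17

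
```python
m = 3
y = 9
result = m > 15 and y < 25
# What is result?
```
Trace:
  m=3
  m=3, y=9
  m=3, y=9, result=False

Final answer: False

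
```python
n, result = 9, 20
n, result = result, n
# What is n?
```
Trace:
  n=9, result=20
  n=20, result=9

Final answer: 20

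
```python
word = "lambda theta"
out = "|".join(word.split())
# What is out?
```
Trace:
  word='lambda theta'
  word='lambda theta', out='lambda|theta'

Final answer: 'lambda|theta'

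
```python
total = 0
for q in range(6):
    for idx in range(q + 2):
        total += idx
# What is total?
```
Trace:
  total=0
  total=0, q=0, idx=0
  total=1, q=0, idx=1
  total=1, q=1, idx=0
  total=2, q=1, idx=1
  total=4, q=1, idx=2
  total=4, q=2, idx=0
  total=5, q=2, idx=1
  total=7, q=2, idx=2
  total=10, q=2, idx=3
  total=10, q=3, idx=0
  total=11, q=3, idx=1
  total=13, q=3, idx=2
  total=16, q=3, idx=3
  total=20, q=3, idx=4
  total=20, q=4, idx=0
  total=21, q=4, idx=1
  total=23, q=4, idx=2
  total=26, q=4, idx=3
  total=30, q=4, idx=4
  total=35, q=4, idx=5
  total=35, q=5, idx=0
  total=36, q=5, idx=1
  total=38, q=5, idx=2
  total=41, q=5, idx=3
  total=45, q=5, idx=4
  total=50, q=5, idx=5
  total=56, q=5, idx=6

Final answer: 56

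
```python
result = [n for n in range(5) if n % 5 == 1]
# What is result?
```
Trace:
  n=0
  n=1
  n=2
  n=3
  n=4
  result=[1]

Final answer: [1]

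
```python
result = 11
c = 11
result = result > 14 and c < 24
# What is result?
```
Trace:
  result=11
  result=11, c=11
  result=False, c=11

Final answer: False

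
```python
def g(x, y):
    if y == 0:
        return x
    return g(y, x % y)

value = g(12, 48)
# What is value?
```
Call trace:
g(x=12, y=48)
  g(x=48, y=12)
    g(x=12, y=0)
    -> return 12
  -> return 12
-> return 12

Final answer: 12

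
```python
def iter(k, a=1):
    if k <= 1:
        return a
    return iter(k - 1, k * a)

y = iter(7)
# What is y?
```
Call trace:
iter(k=7, a=1)
  iter(k=6, a=7)
    iter(k=5, a=42)
      iter(k=4, a=210)
        iter(k=3, a=840)
          iter(k=2, a=2520)
            iter(k=1, a=5040)
            -> return 5040
          -> return 5040
        -> return 5040
      -> return 5040
    -> return 5040
  -> return 5040
-> return 5040

Final answer: 5040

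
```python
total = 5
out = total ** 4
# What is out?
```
Trace:
  total=5
  total=5, out=625

Final answer: 625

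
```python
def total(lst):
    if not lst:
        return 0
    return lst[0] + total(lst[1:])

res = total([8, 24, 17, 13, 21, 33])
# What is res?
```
Call trace:
total(lst=[8, 24, 17, 13, 21, 33])
  total(lst=[24, 17, 13, 21, 33])
    total(lst=[17, 13, 21, 33])
      total(lst=[13, 21, 33])
        total(lst=[21, 33])
          total(lst=[33])
            total(lst=[])
            -> return 0
          -> return 33
        -> return 54
      -> return 67
    -> return 84
  -> return 108
-> return 116

Final answer: 116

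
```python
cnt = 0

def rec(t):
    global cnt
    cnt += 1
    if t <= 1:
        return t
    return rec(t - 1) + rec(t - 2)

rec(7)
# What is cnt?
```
Call trace (a repeated sub-call is expanded the first time; later identical calls just restate its return value):
rec(t=7)
  rec(t=6)
    rec(t=5)
      rec(t=4)
        rec(t=3)
          rec(t=2)
            rec(t=1)
            -> return 1
            rec(t=0)
            -> return 0
          -> return 1
          rec(t=1)
          -> return 1
        -> return 2
        rec(t=2) -> return 1  (same call as traced above)
      -> return 3
      rec(t=3) -> return 2  (same call as traced above)
    -> return 5
    rec(t=4) -> return 3  (same call as traced above)
  -> return 8
  rec(t=5) -> return 5  (same call as traced above)
-> return 13

cnt is incremented once per call, so count the calls in each subtree. Let C(t) = number of calls made by rec(t).
C(0) = C(1) = 1 (base case, no recursion); C(t) = 1 + C(t - 1) + C(t - 2) otherwise.
C(2) = 1 + C(1) + C(0) = 1 + 1 + 1 = 3
C(3) = 1 + C(2) + C(1) = 1 + 3 + 1 = 5
C(4) = 1 + C(3) + C(2) = 1 + 5 + 3 = 9
C(5) = 1 + C(4) + C(3) = 1 + 9 + 5 = 15
C(6) = 1 + C(5) + C(4) = 1 + 15 + 9 = 25
C(7) = 1 + C(6) + C(5) = 1 + 25 + 15 = 41
cnt = C(7) = 41

Final answer: 41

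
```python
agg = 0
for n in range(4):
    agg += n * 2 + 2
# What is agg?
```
Trace:
  agg=0
  agg=2, n=0
  agg=6, n=1
  agg=12, n=2
  agg=20, n=3

Final answer: 20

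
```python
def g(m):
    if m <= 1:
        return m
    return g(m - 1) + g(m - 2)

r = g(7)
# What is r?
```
Call trace (a repeated sub-call is expanded the first time; later identical calls just restate its return value):
g(m=7)
  g(m=6)
    g(m=5)
      g(m=4)
        g(m=3)
          g(m=2)
            g(m=1)
            -> return 1
            g(m=0)
            -> return 0
          -> return 1
          g(m=1)
          -> return 1
        -> return 2
        g(m=2) -> return 1  (same call as traced above)
      -> return 3
      g(m=3) -> return 2  (same call as traced above)
    -> return 5
    g(m=4) -> return 3  (same call as traced above)
  -> return 8
  g(m=5) -> return 5  (same call as traced above)
-> return 13

Final answer: 13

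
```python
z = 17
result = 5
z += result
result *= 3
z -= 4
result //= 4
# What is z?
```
Trace:
  z=17
  z=17, result=5
  z=22, result=5
  z=22, result=15
  z=18, result=15
  z=18, result=3

Final answer: 18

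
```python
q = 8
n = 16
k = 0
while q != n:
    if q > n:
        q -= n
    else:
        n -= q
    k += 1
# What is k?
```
Trace:
  q=8
  q=8, n=16
  q=8, n=16, k=0
  q=8, n=8, k=1

Final answer: 1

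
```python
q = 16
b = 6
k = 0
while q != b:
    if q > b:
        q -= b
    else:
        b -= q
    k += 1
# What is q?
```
Trace:
  q=16
  q=16, b=6
  q=16, b=6, k=0
  q=10, b=6, k=1
  q=4, b=6, k=2
  q=4, b=2, k=3
  q=2, b=2, k=4

Final answer: 2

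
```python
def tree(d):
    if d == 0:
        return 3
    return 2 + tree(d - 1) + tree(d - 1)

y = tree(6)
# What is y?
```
Call trace (a repeated sub-call is expanded the first time; later identical calls just restate its return value):
tree(d=6)
  tree(d=5)
    tree(d=4)
      tree(d=3)
        tree(d=2)
          tree(d=1)
            tree(d=0)
            -> return 3
            tree(d=0)
            -> return 3
          -> return 8
          tree(d=1) -> return 8  (same call as traced above)
        -> return 18
        tree(d=2) -> return 18  (same call as traced above)
      -> return 38
      tree(d=3) -> return 38  (same call as traced above)
    -> return 78
    tree(d=4) -> return 78  (same call as traced above)
  -> return 158
  tree(d=5) -> return 158  (same call as traced above)
-> return 318

Final answer: 318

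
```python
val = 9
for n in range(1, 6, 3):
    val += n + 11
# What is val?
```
Trace:
  val=9
  val=21, n=1
  val=36, n=4

Final answer: 36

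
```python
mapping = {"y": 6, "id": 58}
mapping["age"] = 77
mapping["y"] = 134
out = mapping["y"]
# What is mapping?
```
Trace:
  mapping={'y': 6, 'id': 58}
  mapping={'y': 6, 'id': 58, 'age': 77}
  mapping={'y': 134, 'id': 58, 'age': 77}
  mapping={'y': 134, 'id': 58, 'age': 77}, out=134

Final answer: {'y': 134, 'id': 58, 'age': 77}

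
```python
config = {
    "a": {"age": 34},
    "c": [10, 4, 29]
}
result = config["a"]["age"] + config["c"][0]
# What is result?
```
Trace:
  config={'a': {'age': 34}, 'c': [10, 4, 29]}
  config={'a': {'age': 34}, 'c': [10, 4, 29]}, result=44

Final answer: 44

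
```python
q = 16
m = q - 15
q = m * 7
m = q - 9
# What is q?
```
Trace:
  q=16
  q=16, m=1
  q=7, m=1
  q=7, m=-2

Final answer: 7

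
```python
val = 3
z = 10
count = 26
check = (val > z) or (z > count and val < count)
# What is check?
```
Trace:
  val=3
  val=3, z=10
  val=3, z=10, count=26
  val=3, z=10, count=26, check=False

Final answer: False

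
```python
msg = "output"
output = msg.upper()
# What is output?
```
Trace:
  msg='output'
  msg='output', output='OUTPUT'

Final answer: 'OUTPUT'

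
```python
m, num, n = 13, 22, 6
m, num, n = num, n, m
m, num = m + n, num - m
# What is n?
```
Trace:
  m=13, num=22, n=6
  m=22, num=6, n=13
  m=35, num=-16, n=13

Final answer: 13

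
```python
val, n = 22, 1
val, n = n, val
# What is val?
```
Trace:
  val=22, n=1
  val=1, n=22

Final answer: 1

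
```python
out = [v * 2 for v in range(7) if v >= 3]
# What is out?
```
Trace:
  v=0
  v=1
  v=2
  v=3
  v=4
  v=5
  v=6
  out=[6, 8, 10, 12]

Final answer: [6, 8, 10, 12]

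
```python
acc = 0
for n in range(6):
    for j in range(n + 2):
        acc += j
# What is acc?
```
Trace:
  acc=0
  acc=0, n=0, j=0
  acc=1, n=0, j=1
  acc=1, n=1, j=0
  acc=2, n=1, j=1
  acc=4, n=1, j=2
  acc=4, n=2, j=0
  acc=5, n=2, j=1
  acc=7, n=2, j=2
  acc=10, n=2, j=3
  acc=10, n=3, j=0
  acc=11, n=3, j=1
  acc=13, n=3, j=2
  acc=16, n=3, j=3
  acc=20, n=3, j=4
  acc=20, n=4, j=0
  acc=21, n=4, j=1
  acc=23, n=4, j=2
  acc=26, n=4, j=3
  acc=30, n=4, j=4
  acc=35, n=4, j=5
  acc=35, n=5, j=0
  acc=36, n=5, j=1
  acc=38, n=5, j=2
  acc=41, n=5, j=3
  acc=45, n=5, j=4
  acc=50, n=5, j=5
  acc=56, n=5, j=6

Final answer: 56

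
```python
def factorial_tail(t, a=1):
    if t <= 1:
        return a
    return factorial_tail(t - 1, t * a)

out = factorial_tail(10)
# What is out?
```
Call trace:
factorial_tail(t=10, a=1)
  factorial_tail(t=9, a=10)
    factorial_tail(t=8, a=90)
      factorial_tail(t=7, a=720)
        factorial_tail(t=6, a=5040)
          factorial_tail(t=5, a=30240)
            factorial_tail(t=4, a=151200)
              factorial_tail(t=3, a=604800)
                factorial_tail(t=2, a=1814400)
                  factorial_tail(t=1, a=3628800)
                  -> return 3628800
                -> return 3628800
              -> return 3628800
            -> return 3628800
          -> return 3628800
        -> return 3628800
      -> return 3628800
    -> return 3628800
  -> return 3628800
-> return 3628800

Final answer: 3628800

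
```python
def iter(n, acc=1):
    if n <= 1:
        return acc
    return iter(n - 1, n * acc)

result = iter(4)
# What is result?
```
Call trace:
iter(n=4, acc=1)
  iter(n=3, acc=4)
    iter(n=2, acc=12)
      iter(n=1, acc=24)
      -> return 24
    -> return 24
  -> return 24
-> return 24

Final answer: 24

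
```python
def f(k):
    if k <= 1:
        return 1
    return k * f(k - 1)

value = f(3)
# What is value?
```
Call trace:
f(k=3)
  f(k=2)
    f(k=1)
    -> return 1
  -> return 2
-> return 6

Final answer: 6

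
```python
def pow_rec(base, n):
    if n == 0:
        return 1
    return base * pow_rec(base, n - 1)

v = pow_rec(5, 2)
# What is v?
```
Call trace:
pow_rec(base=5, n=2)
  pow_rec(base=5, n=1)
    pow_rec(base=5, n=0)
    -> return 1
  -> return 5
-> return 25

Final answer: 25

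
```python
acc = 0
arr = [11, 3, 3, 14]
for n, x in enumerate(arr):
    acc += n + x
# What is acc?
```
Trace:
  acc=0
  acc=11, n=0, x=11
  acc=15, n=1, x=3
  acc=20, n=2, x=3
  acc=37, n=3, x=14

Final answer: 37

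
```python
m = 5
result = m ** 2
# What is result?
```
Trace:
  m=5
  m=5, result=25

Final answer: 25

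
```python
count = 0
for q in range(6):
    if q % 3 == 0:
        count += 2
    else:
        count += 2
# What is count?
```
Trace:
  count=0
  count=2, q=0
  count=4, q=1
  count=6, q=2
  count=8, q=3
  count=10, q=4
  count=12, q=5

Final answer: 12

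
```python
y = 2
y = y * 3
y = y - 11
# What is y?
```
Trace:
  y=2
  y=6
  y=-5

Final answer: -5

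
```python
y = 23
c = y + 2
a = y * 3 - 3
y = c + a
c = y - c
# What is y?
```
Trace:
  y=23
  y=23, c=25
  y=23, c=25, a=66
  y=91, c=25, a=66
  y=91, c=66, a=66

Final answer: 91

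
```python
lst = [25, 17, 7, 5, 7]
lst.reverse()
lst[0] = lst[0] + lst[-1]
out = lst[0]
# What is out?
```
Trace:
  lst=[25, 17, 7, 5, 7]
  lst=[7, 5, 7, 17, 25]
  lst=[32, 5, 7, 17, 25]
  lst=[32, 5, 7, 17, 25], out=32

Final answer: 32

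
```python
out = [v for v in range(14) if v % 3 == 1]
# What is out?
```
Trace:
  v=0
  v=1
  v=2
  v=3
  v=4
  v=5
  v=6
  v=7
  v=8
  v=9
  v=10
  v=11
  v=12
  v=13
  out=[1, 4, 7, 10, 13]

Final answer: [1, 4, 7, 10, 13]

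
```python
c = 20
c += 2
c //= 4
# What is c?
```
Trace:
  c=20
  c=22
  c=5

Final answer: 5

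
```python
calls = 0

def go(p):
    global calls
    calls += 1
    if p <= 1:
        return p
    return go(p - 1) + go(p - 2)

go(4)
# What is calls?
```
Call trace (a repeated sub-call is expanded the first time; later identical calls just restate its return value):
go(p=4)
  go(p=3)
    go(p=2)
      go(p=1)
      -> return 1
      go(p=0)
      -> return 0
    -> return 1
    go(p=1)
    -> return 1
  -> return 2
  go(p=2) -> return 1  (same call as traced above)
-> return 3

calls is incremented once per call, so count the calls in each subtree. Let C(p) = number of calls made by go(p).
C(0) = C(1) = 1 (base case, no recursion); C(p) = 1 + C(p - 1) + C(p - 2) otherwise.
C(2) = 1 + C(1) + C(0) = 1 + 1 + 1 = 3
C(3) = 1 + C(2) + C(1) = 1 + 3 + 1 = 5
C(4) = 1 + C(3) + C(2) = 1 + 5 + 3 = 9
calls = C(4) = 9

Final answer: 9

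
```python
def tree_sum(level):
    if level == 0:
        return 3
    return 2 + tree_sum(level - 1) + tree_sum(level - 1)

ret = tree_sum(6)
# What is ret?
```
Call trace (a repeated sub-call is expanded the first time; later identical calls just restate its return value):
tree_sum(level=6)
  tree_sum(level=5)
    tree_sum(level=4)
      tree_sum(level=3)
        tree_sum(level=2)
          tree_sum(level=1)
            tree_sum(level=0)
            -> return 3
            tree_sum(level=0)
            -> return 3
          -> return 8
          tree_sum(level=1) -> return 8  (same call as traced above)
        -> return 18
        tree_sum(level=2) -> return 18  (same call as traced above)
      -> return 38
      tree_sum(level=3) -> return 38  (same call as traced above)
    -> return 78
    tree_sum(level=4) -> return 78  (same call as traced above)
  -> return 158
  tree_sum(level=5) -> return 158  (same call as traced above)
-> return 318

Final answer: 318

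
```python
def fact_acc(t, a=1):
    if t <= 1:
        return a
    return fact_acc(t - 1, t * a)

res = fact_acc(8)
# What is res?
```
Call trace:
fact_acc(t=8, a=1)
  fact_acc(t=7, a=8)
    fact_acc(t=6, a=56)
      fact_acc(t=5, a=336)
        fact_acc(t=4, a=1680)
          fact_acc(t=3, a=6720)
            fact_acc(t=2, a=20160)
              fact_acc(t=1, a=40320)
              -> return 40320
            -> return 40320
          -> return 40320
        -> return 40320
      -> return 40320
    -> return 40320
  -> return 40320
-> return 40320

Final answer: 40320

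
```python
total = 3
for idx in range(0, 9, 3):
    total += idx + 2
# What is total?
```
Trace:
  total=3
  total=5, idx=0
  total=10, idx=3
  total=18, idx=6

Final answer: 18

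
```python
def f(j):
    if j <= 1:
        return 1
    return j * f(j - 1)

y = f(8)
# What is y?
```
Call trace:
f(j=8)
  f(j=7)
    f(j=6)
      f(j=5)
        f(j=4)
          f(j=3)
            f(j=2)
              f(j=1)
              -> return 1
            -> return 2
          -> return 6
        -> return 24
      -> return 120
    -> return 720
  -> return 5040
-> return 40320

Final answer: 40320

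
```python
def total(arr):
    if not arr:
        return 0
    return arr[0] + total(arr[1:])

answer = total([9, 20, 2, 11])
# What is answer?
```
Call trace:
total(arr=[9, 20, 2, 11])
  total(arr=[20, 2, 11])
    total(arr=[2, 11])
      total(arr=[11])
        total(arr=[])
        -> return 0
      -> return 11
    -> return 13
  -> return 33
-> return 42

Final answer: 42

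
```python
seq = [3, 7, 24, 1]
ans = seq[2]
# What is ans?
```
Trace:
  seq=[3, 7, 24, 1]
  seq=[3, 7, 24, 1], ans=24

Final answer: 24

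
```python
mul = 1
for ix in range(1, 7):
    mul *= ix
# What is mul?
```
Trace:
  mul=1
  mul=1, ix=1
  mul=2, ix=2
  mul=6, ix=3
  mul=24, ix=4
  mul=120, ix=5
  mul=720, ix=6

Final answer: 720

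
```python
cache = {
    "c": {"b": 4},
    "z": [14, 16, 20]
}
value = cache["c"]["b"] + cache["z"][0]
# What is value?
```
Trace:
  cache={'c': {'b': 4}, 'z': [14, 16, 20]}
  cache={'c': {'b': 4}, 'z': [14, 16, 20]}, value=18

Final answer: 18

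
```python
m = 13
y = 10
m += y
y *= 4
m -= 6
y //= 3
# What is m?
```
Trace:
  m=13
  m=13, y=10
  m=23, y=10
  m=23, y=40
  m=17, y=40
  m=17, y=13

Final answer: 17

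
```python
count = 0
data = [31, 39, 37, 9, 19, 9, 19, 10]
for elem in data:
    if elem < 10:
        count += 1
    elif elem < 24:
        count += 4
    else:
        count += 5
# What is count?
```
Trace:
  count=0
  count=5, elem=31
  count=10, elem=39
  count=15, elem=37
  count=16, elem=9
  count=20, elem=19
  count=21, elem=9
  count=25, elem=19
  count=29, elem=10

Final answer: 29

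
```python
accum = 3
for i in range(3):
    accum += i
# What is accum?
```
Trace:
  accum=3
  accum=3, i=0
  accum=4, i=1
  accum=6, i=2

Final answer: 6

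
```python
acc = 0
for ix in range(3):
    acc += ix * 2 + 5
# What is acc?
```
Trace:
  acc=0
  acc=5, ix=0
  acc=12, ix=1
  acc=21, ix=2

Final answer: 21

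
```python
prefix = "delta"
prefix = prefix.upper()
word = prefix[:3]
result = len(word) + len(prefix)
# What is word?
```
Trace:
  prefix='delta'
  prefix='DELTA'
  prefix='DELTA', word='DEL'
  prefix='DELTA', word='DEL', result=8

Final answer: 'DEL'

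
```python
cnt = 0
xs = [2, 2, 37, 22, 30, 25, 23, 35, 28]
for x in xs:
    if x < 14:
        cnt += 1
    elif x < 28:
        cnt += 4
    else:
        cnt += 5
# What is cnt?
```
Trace:
  cnt=0
  cnt=1, x=2
  cnt=2, x=2
  cnt=7, x=37
  cnt=11, x=22
  cnt=16, x=30
  cnt=20, x=25
  cnt=24, x=23
  cnt=29, x=35
  cnt=34, x=28

Final answer: 34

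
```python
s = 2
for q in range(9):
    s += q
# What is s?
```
Trace:
  s=2
  s=2, q=0
  s=3, q=1
  s=5, q=2
  s=8, q=3
  s=12, q=4
  s=17, q=5
  s=23, q=6
  s=30, q=7
  s=38, q=8

Final answer: 38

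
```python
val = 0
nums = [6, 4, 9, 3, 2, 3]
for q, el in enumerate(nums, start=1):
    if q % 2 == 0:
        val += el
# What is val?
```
Trace:
  val=0
  val=0, q=1, el=6
  val=4, q=2, el=4
  val=4, q=3, el=9
  val=7, q=4, el=3
  val=7, q=5, el=2
  val=10, q=6, el=3

Final answer: 10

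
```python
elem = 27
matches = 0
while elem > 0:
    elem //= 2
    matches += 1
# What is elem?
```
Trace:
  elem=27
  elem=27, matches=0
  elem=13, matches=1
  elem=6, matches=2
  elem=3, matches=3
  elem=1, matches=4
  elem=0, matches=5

Final answer: 0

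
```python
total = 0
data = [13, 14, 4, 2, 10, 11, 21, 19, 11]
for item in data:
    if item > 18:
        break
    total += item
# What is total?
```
Trace:
  total=0
  total=13, item=13
  total=27, item=14
  total=31, item=4
  total=33, item=2
  total=43, item=10
  total=54, item=11
  total=54, item=21

Final answer: 54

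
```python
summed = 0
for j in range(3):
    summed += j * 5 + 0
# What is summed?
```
Trace:
  summed=0
  summed=0, j=0
  summed=5, j=1
  summed=15, j=2

Final answer: 15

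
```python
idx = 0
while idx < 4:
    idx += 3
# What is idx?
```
Trace:
  idx=0
  idx=3
  idx=6

Final answer: 6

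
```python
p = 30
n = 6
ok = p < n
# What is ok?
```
Trace:
  p=30
  p=30, n=6
  p=30, n=6, ok=False

Final answer: False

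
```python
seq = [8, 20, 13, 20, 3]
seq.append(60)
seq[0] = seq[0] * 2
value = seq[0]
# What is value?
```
Trace:
  seq=[8, 20, 13, 20, 3]
  seq=[8, 20, 13, 20, 3, 60]
  seq=[16, 20, 13, 20, 3, 60]
  seq=[16, 20, 13, 20, 3, 60], value=16

Final answer: 16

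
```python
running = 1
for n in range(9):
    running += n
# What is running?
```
Trace:
  running=1
  running=1, n=0
  running=2, n=1
  running=4, n=2
  running=7, n=3
  running=11, n=4
  running=16, n=5
  running=22, n=6
  running=29, n=7
  running=37, n=8

Final answer: 37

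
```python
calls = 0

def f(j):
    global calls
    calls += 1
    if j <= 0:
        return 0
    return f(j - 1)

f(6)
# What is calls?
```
Call trace:
f(j=6)
  f(j=5)
    f(j=4)
      f(j=3)
        f(j=2)
          f(j=1)
            f(j=0)
            -> return 0
          -> return 0
        -> return 0
      -> return 0
    -> return 0
  -> return 0
-> return 0

calls is incremented once per call. f is entered once for each j = 6, 5, 4, 3, 2, 1, 0 (the j <= 0 call returns without recursing), i.e. 6 + 1 calls.
calls = 7

Final answer: 7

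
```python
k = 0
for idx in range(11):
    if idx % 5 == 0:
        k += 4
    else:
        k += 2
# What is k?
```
Trace:
  k=0
  k=4, idx=0
  k=6, idx=1
  k=8, idx=2
  k=10, idx=3
  k=12, idx=4
  k=16, idx=5
  k=18, idx=6
  k=20, idx=7
  k=22, idx=8
  k=24, idx=9
  k=28, idx=10

Final answer: 28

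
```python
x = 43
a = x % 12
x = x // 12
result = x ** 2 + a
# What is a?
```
Trace:
  x=43
  x=43, a=7
  x=3, a=7
  x=3, a=7, result=16

Final answer: 7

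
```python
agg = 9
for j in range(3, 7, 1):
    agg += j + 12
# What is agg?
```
Trace:
  agg=9
  agg=24, j=3
  agg=40, j=4
  agg=57, j=5
  agg=75, j=6

Final answer: 75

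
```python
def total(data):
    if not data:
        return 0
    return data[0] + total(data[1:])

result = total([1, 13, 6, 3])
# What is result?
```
Call trace:
total(data=[1, 13, 6, 3])
  total(data=[13, 6, 3])
    total(data=[6, 3])
      total(data=[3])
        total(data=[])
        -> return 0
      -> return 3
    -> return 9
  -> return 22
-> return 23

Final answer: 23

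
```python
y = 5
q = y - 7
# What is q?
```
Trace:
  y=5
  y=5, q=-2

Final answer: -2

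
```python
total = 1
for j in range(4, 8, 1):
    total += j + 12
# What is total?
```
Trace:
  total=1
  total=17, j=4
  total=34, j=5
  total=52, j=6
  total=71, j=7

Final answer: 71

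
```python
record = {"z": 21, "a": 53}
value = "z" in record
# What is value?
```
Trace:
  record={'z': 21, 'a': 53}
  record={'z': 21, 'a': 53}, value=True

Final answer: True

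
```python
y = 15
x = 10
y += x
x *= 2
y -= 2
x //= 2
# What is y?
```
Trace:
  y=15
  y=15, x=10
  y=25, x=10
  y=25, x=20
  y=23, x=20
  y=23, x=10

Final answer: 23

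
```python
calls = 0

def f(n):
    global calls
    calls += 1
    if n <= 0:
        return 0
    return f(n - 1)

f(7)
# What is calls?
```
Call trace:
f(n=7)
  f(n=6)
    f(n=5)
      f(n=4)
        f(n=3)
          f(n=2)
            f(n=1)
              f(n=0)
              -> return 0
            -> return 0
          -> return 0
        -> return 0
      -> return 0
    -> return 0
  -> return 0
-> return 0

calls is incremented once per call. f is entered once for each n = 7, 6, 5, 4, 3, 2, 1, 0 (the n <= 0 call returns without recursing), i.e. 7 + 1 calls.
calls = 8

Final answer: 8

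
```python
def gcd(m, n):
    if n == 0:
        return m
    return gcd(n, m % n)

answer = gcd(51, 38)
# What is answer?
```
Call trace:
gcd(m=51, n=38)
  gcd(m=38, n=13)
    gcd(m=13, n=12)
      gcd(m=12, n=1)
        gcd(m=1, n=0)
        -> return 1
      -> return 1
    -> return 1
  -> return 1
-> return 1

Final answer: 1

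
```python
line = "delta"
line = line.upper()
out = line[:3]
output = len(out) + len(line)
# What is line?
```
Trace:
  line='delta'
  line='DELTA'
  line='DELTA', out='DEL'
  line='DELTA', out='DEL', output=8

Final answer: 'DELTA'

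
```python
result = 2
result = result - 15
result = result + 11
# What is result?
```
Trace:
  result=2
  result=-13
  result=-2

Final answer: -2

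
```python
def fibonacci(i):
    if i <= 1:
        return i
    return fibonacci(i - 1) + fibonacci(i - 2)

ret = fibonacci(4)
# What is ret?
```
Call trace (a repeated sub-call is expanded the first time; later identical calls just restate its return value):
fibonacci(i=4)
  fibonacci(i=3)
    fibonacci(i=2)
      fibonacci(i=1)
      -> return 1
      fibonacci(i=0)
      -> return 0
    -> return 1
    fibonacci(i=1)
    -> return 1
  -> return 2
  fibonacci(i=2) -> return 1  (same call as traced above)
-> return 3

Final answer: 3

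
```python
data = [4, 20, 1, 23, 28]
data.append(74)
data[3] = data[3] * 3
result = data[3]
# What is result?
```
Trace:
  data=[4, 20, 1, 23, 28]
  data=[4, 20, 1, 23, 28, 74]
  data=[4, 20, 1, 69, 28, 74]
  data=[4, 20, 1, 69, 28, 74], result=69

Final answer: 69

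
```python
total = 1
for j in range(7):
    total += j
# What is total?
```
Trace:
  total=1
  total=1, j=0
  total=2, j=1
  total=4, j=2
  total=7, j=3
  total=11, j=4
  total=16, j=5
  total=22, j=6

Final answer: 22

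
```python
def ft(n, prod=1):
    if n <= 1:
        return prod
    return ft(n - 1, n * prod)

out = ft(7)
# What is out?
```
Call trace:
ft(n=7, prod=1)
  ft(n=6, prod=7)
    ft(n=5, prod=42)
      ft(n=4, prod=210)
        ft(n=3, prod=840)
          ft(n=2, prod=2520)
            ft(n=1, prod=5040)
            -> return 5040
          -> return 5040
        -> return 5040
      -> return 5040
    -> return 5040
  -> return 5040
-> return 5040

Final answer: 5040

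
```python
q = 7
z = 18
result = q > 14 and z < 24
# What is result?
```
Trace:
  q=7
  q=7, z=18
  q=7, z=18, result=False

Final answer: False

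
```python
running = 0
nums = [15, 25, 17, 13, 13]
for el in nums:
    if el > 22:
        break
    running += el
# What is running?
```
Trace:
  running=0
  running=15, el=15
  running=15, el=25

Final answer: 15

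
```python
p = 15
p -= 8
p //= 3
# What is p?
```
Trace:
  p=15
  p=7
  p=2

Final answer: 2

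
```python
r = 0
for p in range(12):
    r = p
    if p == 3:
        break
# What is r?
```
Trace:
  r=0
  r=0, p=0
  r=1, p=1
  r=2, p=2
  r=3, p=3

Final answer: 3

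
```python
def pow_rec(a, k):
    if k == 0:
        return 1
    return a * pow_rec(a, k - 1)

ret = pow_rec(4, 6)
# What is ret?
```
Call trace:
pow_rec(a=4, k=6)
  pow_rec(a=4, k=5)
    pow_rec(a=4, k=4)
      pow_rec(a=4, k=3)
        pow_rec(a=4, k=2)
          pow_rec(a=4, k=1)
            pow_rec(a=4, k=0)
            -> return 1
          -> return 4
        -> return 16
      -> return 64
    -> return 256
  -> return 1024
-> return 4096

Final answer: 4096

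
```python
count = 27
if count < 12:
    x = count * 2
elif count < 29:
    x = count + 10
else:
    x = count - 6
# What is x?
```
Trace:
  count=27
  count=27, x=37

Final answer: 37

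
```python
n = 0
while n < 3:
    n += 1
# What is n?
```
Trace:
  n=0
  n=1
  n=2
  n=3

Final answer: 3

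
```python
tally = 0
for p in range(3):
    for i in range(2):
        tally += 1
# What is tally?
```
Trace:
  tally=0
  tally=1, p=0, i=0
  tally=2, p=0, i=1
  tally=3, p=1, i=0
  tally=4, p=1, i=1
  tally=5, p=2, i=0
  tally=6, p=2, i=1

Final answer: 6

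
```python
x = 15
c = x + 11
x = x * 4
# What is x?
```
Trace:
  x=15
  x=15, c=26
  x=60, c=26

Final answer: 60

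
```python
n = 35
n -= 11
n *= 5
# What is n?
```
Trace:
  n=35
  n=24
  n=120

Final answer: 120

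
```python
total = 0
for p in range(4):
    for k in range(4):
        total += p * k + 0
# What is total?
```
Trace:
  total=0
  total=0, p=0, k=0
  total=0, p=0, k=1
  total=0, p=0, k=2
  total=0, p=0, k=3
  total=0, p=1, k=0
  total=1, p=1, k=1
  total=3, p=1, k=2
  total=6, p=1, k=3
  total=6, p=2, k=0
  total=8, p=2, k=1
  total=12, p=2, k=2
  total=18, p=2, k=3
  total=18, p=3, k=0
  total=21, p=3, k=1
  total=27, p=3, k=2
  total=36, p=3, k=3

Final answer: 36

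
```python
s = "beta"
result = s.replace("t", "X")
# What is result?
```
Trace:
  s='beta'
  s='beta', result='beXa'

Final answer: 'beXa'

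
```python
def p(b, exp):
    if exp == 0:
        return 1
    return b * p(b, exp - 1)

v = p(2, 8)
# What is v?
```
Call trace:
p(b=2, exp=8)
  p(b=2, exp=7)
    p(b=2, exp=6)
      p(b=2, exp=5)
        p(b=2, exp=4)
          p(b=2, exp=3)
            p(b=2, exp=2)
              p(b=2, exp=1)
                p(b=2, exp=0)
                -> return 1
              -> return 2
            -> return 4
          -> return 8
        -> return 16
      -> return 32
    -> return 64
  -> return 128
-> return 256

Final answer: 256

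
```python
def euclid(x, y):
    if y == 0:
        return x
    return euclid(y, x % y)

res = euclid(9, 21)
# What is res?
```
Call trace:
euclid(x=9, y=21)
  euclid(x=21, y=9)
    euclid(x=9, y=3)
      euclid(x=3, y=0)
      -> return 3
    -> return 3
  -> return 3
-> return 3

Final answer: 3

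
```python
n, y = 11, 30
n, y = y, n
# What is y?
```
Trace:
  n=11, y=30
  n=30, y=11

Final answer: 11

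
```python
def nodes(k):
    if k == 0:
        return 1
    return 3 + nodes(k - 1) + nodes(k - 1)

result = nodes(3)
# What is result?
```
Call trace (a repeated sub-call is expanded the first time; later identical calls just restate its return value):
nodes(k=3)
  nodes(k=2)
    nodes(k=1)
      nodes(k=0)
      -> return 1
      nodes(k=0)
      -> return 1
    -> return 5
    nodes(k=1) -> return 5  (same call as traced above)
  -> return 13
  nodes(k=2) -> return 13  (same call as traced above)
-> return 29

Final answer: 29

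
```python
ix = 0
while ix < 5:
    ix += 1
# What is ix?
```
Trace:
  ix=0
  ix=1
  ix=2
  ix=3
  ix=4
  ix=5

Final answer: 5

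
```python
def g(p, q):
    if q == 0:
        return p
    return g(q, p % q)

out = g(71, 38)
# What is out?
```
Call trace:
g(p=71, q=38)
  g(p=38, q=33)
    g(p=33, q=5)
      g(p=5, q=3)
        g(p=3, q=2)
          g(p=2, q=1)
            g(p=1, q=0)
            -> return 1
          -> return 1
        -> return 1
      -> return 1
    -> return 1
  -> return 1
-> return 1

Final answer: 1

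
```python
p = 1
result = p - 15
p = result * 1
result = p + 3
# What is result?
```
Trace:
  p=1
  p=1, result=-14
  p=-14, result=-14
  p=-14, result=-11

Final answer: -11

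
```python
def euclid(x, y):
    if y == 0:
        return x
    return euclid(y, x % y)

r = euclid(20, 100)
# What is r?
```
Call trace:
euclid(x=20, y=100)
  euclid(x=100, y=20)
    euclid(x=20, y=0)
    -> return 20
  -> return 20
-> return 20

Final answer: 20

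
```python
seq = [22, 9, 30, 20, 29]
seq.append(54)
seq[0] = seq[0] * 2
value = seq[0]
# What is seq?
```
Trace:
  seq=[22, 9, 30, 20, 29]
  seq=[22, 9, 30, 20, 29, 54]
  seq=[44, 9, 30, 20, 29, 54]
  seq=[44, 9, 30, 20, 29, 54], value=44

Final answer: [44, 9, 30, 20, 29, 54]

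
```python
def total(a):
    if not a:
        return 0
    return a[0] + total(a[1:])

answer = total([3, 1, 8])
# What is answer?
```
Call trace:
total(a=[3, 1, 8])
  total(a=[1, 8])
    total(a=[8])
      total(a=[])
      -> return 0
    -> return 8
  -> return 9
-> return 12

Final answer: 12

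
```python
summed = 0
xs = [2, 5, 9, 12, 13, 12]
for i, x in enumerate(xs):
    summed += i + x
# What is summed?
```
Trace:
  summed=0
  summed=2, i=0, x=2
  summed=8, i=1, x=5
  summed=19, i=2, x=9
  summed=34, i=3, x=12
  summed=51, i=4, x=13
  summed=68, i=5, x=12

Final answer: 68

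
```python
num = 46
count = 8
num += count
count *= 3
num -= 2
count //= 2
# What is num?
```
Trace:
  num=46
  num=46, count=8
  num=54, count=8
  num=54, count=24
  num=52, count=24
  num=52, count=12

Final answer: 52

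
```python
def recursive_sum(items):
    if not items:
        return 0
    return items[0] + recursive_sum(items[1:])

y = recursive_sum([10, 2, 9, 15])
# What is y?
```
Call trace:
recursive_sum(items=[10, 2, 9, 15])
  recursive_sum(items=[2, 9, 15])
    recursive_sum(items=[9, 15])
      recursive_sum(items=[15])
        recursive_sum(items=[])
        -> return 0
      -> return 15
    -> return 24
  -> return 26
-> return 36

Final answer: 36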